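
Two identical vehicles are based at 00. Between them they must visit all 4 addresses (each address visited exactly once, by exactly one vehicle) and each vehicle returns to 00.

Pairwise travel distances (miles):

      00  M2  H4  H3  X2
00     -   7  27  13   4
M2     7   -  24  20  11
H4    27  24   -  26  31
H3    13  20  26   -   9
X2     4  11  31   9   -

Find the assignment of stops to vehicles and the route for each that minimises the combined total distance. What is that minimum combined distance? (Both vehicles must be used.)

Check every non-empty split of the stops between the two vehicles; for each half take its own optimal tour:
  {M2} + {H4, H3, X2}: 14 + 66 = 80
  {H4} + {M2, H3, X2}: 54 + 40 = 94
  {M2, H4} + {H3, X2}: 58 + 26 = 84
  {H3} + {M2, H4, X2}: 26 + 66 = 92
  {M2, H3} + {H4, X2}: 40 + 62 = 102
  {H4, H3} + {M2, X2}: 66 + 22 = 88
  … (7 splits in total)
  {M2, H4, H3} + {X2}: 70 + 8 = 78  ← best
Best: vehicle 1 00 → M2 → H4 → H3 → 00 = 70; vehicle 2 00 → X2 → 00 = 8; combined 78.

78 miles — the smallest possible combined total.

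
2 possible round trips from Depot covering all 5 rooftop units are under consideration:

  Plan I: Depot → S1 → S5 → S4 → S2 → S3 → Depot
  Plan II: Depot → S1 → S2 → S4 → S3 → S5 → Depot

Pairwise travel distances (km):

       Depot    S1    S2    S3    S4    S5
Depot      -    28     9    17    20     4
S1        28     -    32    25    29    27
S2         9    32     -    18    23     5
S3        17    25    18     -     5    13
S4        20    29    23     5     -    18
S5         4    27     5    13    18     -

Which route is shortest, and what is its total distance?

Plan I: 28 + 27 + 18 + 23 + 18 + 17 = 131
Plan II: 28 + 32 + 23 + 5 + 13 + 4 = 105

105 km — Plan II is the shortest.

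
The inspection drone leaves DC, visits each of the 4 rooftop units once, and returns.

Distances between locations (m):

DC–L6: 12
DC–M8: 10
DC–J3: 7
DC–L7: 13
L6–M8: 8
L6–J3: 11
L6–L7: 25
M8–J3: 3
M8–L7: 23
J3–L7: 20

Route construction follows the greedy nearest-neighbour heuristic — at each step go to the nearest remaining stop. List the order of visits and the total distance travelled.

At DC the remaining stops are J3 7, M8 10, L6 12, L7 13; go to J3.
At J3 the remaining stops are M8 3, L6 11, L7 20; go to M8.
At M8 the remaining stops are L6 8, L7 23; go to L6.
At L6 the remaining stops are L7 25; go to L7.
Return L7→DC: 13.
Total = 7 + 3 + 8 + 25 + 13 = 56.

56 m along DC → J3 → M8 → L6 → L7 → DC.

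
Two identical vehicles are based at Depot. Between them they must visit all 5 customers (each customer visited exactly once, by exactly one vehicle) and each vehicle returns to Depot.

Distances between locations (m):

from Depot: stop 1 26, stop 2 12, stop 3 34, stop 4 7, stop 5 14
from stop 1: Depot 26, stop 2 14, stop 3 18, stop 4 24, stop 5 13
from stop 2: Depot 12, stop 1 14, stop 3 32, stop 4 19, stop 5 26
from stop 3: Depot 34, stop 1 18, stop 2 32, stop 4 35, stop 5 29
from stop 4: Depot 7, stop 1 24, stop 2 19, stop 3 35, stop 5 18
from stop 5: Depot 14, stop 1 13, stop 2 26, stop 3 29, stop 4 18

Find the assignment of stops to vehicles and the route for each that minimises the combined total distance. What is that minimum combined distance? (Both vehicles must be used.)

Minimum combined distance: 101 m.

Check every non-empty split of the stops between the two vehicles; for each half take its own optimal tour:
  {stop 1} + {stop 2, stop 3, stop 4, stop 5}: 52 + 98 = 150
  {stop 2} + {stop 1, stop 3, stop 4, stop 5}: 24 + 87 = 111
  {stop 1, stop 2} + {stop 3, stop 4, stop 5}: 52 + 85 = 137
  {stop 3} + {stop 1, stop 2, stop 4, stop 5}: 68 + 64 = 132
  {stop 1, stop 3} + {stop 2, stop 4, stop 5}: 78 + 63 = 141
  {stop 2, stop 3} + {stop 1, stop 4, stop 5}: 78 + 58 = 136
  … (15 splits in total)
  {stop 4} + {stop 1, stop 2, stop 3, stop 5}: 14 + 87 = 101  ← best
Best: vehicle 1 Depot → stop 4 → Depot = 14; vehicle 2 Depot → stop 2 → stop 1 → stop 3 → stop 5 → Depot = 87; combined 101.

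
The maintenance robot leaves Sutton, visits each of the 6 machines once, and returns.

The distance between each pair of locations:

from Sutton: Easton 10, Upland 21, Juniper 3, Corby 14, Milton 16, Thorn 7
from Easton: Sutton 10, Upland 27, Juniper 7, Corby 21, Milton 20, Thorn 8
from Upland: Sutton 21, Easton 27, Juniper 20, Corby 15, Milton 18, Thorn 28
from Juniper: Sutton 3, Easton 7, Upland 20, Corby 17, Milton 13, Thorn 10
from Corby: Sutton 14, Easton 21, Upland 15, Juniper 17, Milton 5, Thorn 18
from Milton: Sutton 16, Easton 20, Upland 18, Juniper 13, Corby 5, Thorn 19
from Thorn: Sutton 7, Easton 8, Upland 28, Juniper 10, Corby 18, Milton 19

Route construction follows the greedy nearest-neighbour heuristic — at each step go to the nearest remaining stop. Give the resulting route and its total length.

Total distance 80 via the nearest-neighbour route Sutton → Juniper → Easton → Thorn → Corby → Milton → Upland → Sutton.

At Sutton the remaining stops are Juniper 3, Thorn 7, Easton 10, Corby 14, Milton 16, Upland 21; go to Juniper.
At Juniper the remaining stops are Easton 7, Thorn 10, Milton 13, Corby 17, Upland 20; go to Easton.
At Easton the remaining stops are Thorn 8, Milton 20, Corby 21, Upland 27; go to Thorn.
At Thorn the remaining stops are Corby 18, Milton 19, Upland 28; go to Corby.
At Corby the remaining stops are Milton 5, Upland 15; go to Milton.
At Milton the remaining stops are Upland 18; go to Upland.
Return Upland→Sutton: 21.
Total = 3 + 7 + 8 + 18 + 5 + 18 + 21 = 80.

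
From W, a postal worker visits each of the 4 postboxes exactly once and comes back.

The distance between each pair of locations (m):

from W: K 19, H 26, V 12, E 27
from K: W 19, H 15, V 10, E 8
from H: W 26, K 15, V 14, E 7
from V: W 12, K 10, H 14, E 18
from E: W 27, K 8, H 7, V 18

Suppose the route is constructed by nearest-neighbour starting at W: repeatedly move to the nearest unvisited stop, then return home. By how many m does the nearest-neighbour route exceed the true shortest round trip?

Excess over optimum: 3 m.

W: V=12, K=19, H=26, E=27 ⇒ V
V: K=10, H=14, E=18 ⇒ K
K: E=8, H=15 ⇒ E
E: H=7 ⇒ H
NN route W → V → K → E → H → W costs 63.
Optimal: W → K → E → H → V → W costs 60 (by enumerating all 12 distinct tours).
Excess = 63 − 60 = 3.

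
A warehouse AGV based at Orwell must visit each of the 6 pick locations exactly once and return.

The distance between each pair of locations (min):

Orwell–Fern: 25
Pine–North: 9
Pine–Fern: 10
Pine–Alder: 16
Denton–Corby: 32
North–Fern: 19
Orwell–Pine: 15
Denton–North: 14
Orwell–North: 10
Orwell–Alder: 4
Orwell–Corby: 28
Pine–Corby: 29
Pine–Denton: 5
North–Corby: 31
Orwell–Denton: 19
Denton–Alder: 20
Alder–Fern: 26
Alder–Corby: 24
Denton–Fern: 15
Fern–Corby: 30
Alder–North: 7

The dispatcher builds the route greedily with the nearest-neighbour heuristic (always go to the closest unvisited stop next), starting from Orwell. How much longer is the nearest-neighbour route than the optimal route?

Orwell: Alder=4, North=10, Pine=15, Denton=19, Fern=25, Corby=28 ⇒ Alder
Alder: North=7, Pine=16, Denton=20, Corby=24, Fern=26 ⇒ North
North: Pine=9, Denton=14, Fern=19, Corby=31 ⇒ Pine
Pine: Denton=5, Fern=10, Corby=29 ⇒ Denton
Denton: Fern=15, Corby=32 ⇒ Fern
Fern: Corby=30 ⇒ Corby
NN route Orwell → Alder → North → Pine → Denton → Fern → Corby → Orwell costs 98.
Optimal: Orwell → Alder → Corby → Fern → Pine → Denton → North → Orwell costs 97 (by enumerating all 360 distinct tours).
Excess = 98 − 97 = 1.

The nearest-neighbour route is 1 min longer than optimal.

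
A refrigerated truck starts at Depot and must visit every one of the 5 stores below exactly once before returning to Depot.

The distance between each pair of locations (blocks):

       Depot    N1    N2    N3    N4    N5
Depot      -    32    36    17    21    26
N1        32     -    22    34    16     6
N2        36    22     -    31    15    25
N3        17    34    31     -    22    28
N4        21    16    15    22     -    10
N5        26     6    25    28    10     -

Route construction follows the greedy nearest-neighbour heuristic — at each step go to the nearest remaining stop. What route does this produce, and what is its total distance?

Nearest-neighbour total = 113 blocks; route Depot → N3 → N4 → N5 → N1 → N2 → Depot.

At Depot the remaining stops are N3 17, N4 21, N5 26, N1 32, N2 36; go to N3.
At N3 the remaining stops are N4 22, N5 28, N2 31, N1 34; go to N4.
At N4 the remaining stops are N5 10, N2 15, N1 16; go to N5.
At N5 the remaining stops are N1 6, N2 25; go to N1.
At N1 the remaining stops are N2 22; go to N2.
Return N2→Depot: 36.
Total = 17 + 22 + 10 + 6 + 22 + 36 = 113.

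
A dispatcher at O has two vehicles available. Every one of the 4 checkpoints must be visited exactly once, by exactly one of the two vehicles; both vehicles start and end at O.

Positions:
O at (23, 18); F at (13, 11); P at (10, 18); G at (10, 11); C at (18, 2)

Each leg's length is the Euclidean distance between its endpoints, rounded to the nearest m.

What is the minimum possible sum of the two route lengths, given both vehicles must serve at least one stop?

Check every non-empty split of the stops between the two vehicles; for each half take its own optimal tour:
  {F} + {P, G, C}: 24 + 49 = 73
  {P} + {F, G, C}: 26 + 44 = 70
  {F, P} + {G, C}: 33 + 44 = 77
  {G} + {F, P, C}: 30 + 48 = 78
  {F, G} + {P, C}: 30 + 48 = 78
  {P, G} + {F, C}: 35 + 39 = 74
  … (7 splits in total)
  {F, P, G} + {C}: 35 + 34 = 69  ← best
Best: vehicle 1 O → F → G → P → O = 35; vehicle 2 O → C → O = 34; combined 69.

69 m — the smallest possible combined total.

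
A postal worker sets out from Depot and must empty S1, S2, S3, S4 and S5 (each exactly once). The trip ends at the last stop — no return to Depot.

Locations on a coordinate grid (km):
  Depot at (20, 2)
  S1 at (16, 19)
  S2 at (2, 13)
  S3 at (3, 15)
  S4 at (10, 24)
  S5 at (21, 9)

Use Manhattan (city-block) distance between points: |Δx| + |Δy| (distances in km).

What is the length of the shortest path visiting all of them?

There are 5! = 120 possible orderings.
Depot → S1 → S2 → S3 → S4 → S5: 21+20+3+16+26 = 86
Depot → S1 → S2 → S3 → S5 → S4: 21+20+3+24+26 = 94
Depot → S1 → S2 → S4 → S3 → S5: 21+20+19+16+24 = 100
Depot → S1 → S2 → S4 → S5 → S3: 21+20+19+26+24 = 110
Depot → S1 → S2 → S5 → S3 → S4: 21+20+23+24+16 = 104
Depot → S1 → S2 → S5 → S4 → S3: 21+20+23+26+16 = 106
Depot → S1 → S3 → S2 → S4 → S5: 21+17+3+19+26 = 86
Depot → S1 → S3 → S2 → S5 → S4: 21+17+3+23+26 = 90
Depot → S1 → S3 → S4 → S2 → S5: 21+17+16+19+23 = 96
Depot → S1 → S3 → S4 → S5 → S2: 21+17+16+26+23 = 103
Depot → S1 → S3 → S5 → S2 → S4: 21+17+24+23+19 = 104
Depot → S1 → S3 → S5 → S4 → S2: 21+17+24+26+19 = 107
Depot → S1 → S4 → S2 → S3 → S5: 21+11+19+3+24 = 78
Depot → S1 → S4 → S2 → S5 → S3: 21+11+19+23+24 = 98
… (106 more)
Depot → S5 → S1 → S4 → S3 → S2: 8+15+11+16+3 = 53  ← best
The minimum is 53.
One shortest path: Depot → S5 → S1 → S4 → S3 → S2.

Minimum one-way distance = 53 km.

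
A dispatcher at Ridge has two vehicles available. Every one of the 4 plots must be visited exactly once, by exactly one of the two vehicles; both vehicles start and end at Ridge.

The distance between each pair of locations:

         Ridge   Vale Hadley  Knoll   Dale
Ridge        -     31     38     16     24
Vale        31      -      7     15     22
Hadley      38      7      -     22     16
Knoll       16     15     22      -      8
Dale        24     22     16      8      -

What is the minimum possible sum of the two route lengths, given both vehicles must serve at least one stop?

There are 2^3 − 1 = 7 ways to divide the 4 stops into two non-empty groups. For each, the best each vehicle can do is its own shortest tour through its group:
  {Vale} + {Hadley, Knoll, Dale}: 62 + 78 = 140
  {Hadley} + {Vale, Knoll, Dale}: 76 + 77 = 153
  {Vale, Hadley} + {Knoll, Dale}: 76 + 48 = 124
  {Knoll} + {Vale, Hadley, Dale}: 32 + 78 = 110
  {Vale, Knoll} + {Hadley, Dale}: 62 + 78 = 140
  {Hadley, Knoll} + {Vale, Dale}: 76 + 77 = 153
  … (7 splits in total)
Best: vehicle 1 Ridge → Knoll → Ridge = 32; vehicle 2 Ridge → Vale → Hadley → Dale → Ridge = 78; combined 110.

110 — the smallest possible combined total.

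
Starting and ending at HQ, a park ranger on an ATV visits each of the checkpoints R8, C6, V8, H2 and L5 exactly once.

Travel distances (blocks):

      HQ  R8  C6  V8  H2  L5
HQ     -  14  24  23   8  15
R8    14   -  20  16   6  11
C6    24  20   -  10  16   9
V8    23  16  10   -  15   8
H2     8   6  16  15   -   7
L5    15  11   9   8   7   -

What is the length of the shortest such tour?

HQ - R8 - C6 - V8 - H2 - L5 - HQ: 14+20+10+15+7+15 = 81
HQ - R8 - C6 - V8 - L5 - H2 - HQ: 14+20+10+8+7+8 = 67
HQ - R8 - C6 - H2 - V8 - L5 - HQ: 14+20+16+15+8+15 = 88
HQ - R8 - C6 - H2 - L5 - V8 - HQ: 14+20+16+7+8+23 = 88
HQ - R8 - C6 - L5 - V8 - H2 - HQ: 14+20+9+8+15+8 = 74
HQ - R8 - C6 - L5 - H2 - V8 - HQ: 14+20+9+7+15+23 = 88
HQ - R8 - V8 - C6 - H2 - L5 - HQ: 14+16+10+16+7+15 = 78
HQ - R8 - V8 - C6 - L5 - H2 - HQ: 14+16+10+9+7+8 = 64
HQ - R8 - V8 - H2 - C6 - L5 - HQ: 14+16+15+16+9+15 = 85
HQ - R8 - V8 - H2 - L5 - C6 - HQ: 14+16+15+7+9+24 = 85
HQ - R8 - V8 - L5 - C6 - H2 - HQ: 14+16+8+9+16+8 = 71
HQ - R8 - V8 - L5 - H2 - C6 - HQ: 14+16+8+7+16+24 = 85
HQ - R8 - H2 - C6 - V8 - L5 - HQ: 14+6+16+10+8+15 = 69
HQ - R8 - H2 - C6 - L5 - V8 - HQ: 14+6+16+9+8+23 = 76
… (46 more)
The minimum is 64.
One optimal route: HQ → R8 → V8 → C6 → L5 → H2 → HQ (or its reverse).

64 blocks — the shortest possible round trip.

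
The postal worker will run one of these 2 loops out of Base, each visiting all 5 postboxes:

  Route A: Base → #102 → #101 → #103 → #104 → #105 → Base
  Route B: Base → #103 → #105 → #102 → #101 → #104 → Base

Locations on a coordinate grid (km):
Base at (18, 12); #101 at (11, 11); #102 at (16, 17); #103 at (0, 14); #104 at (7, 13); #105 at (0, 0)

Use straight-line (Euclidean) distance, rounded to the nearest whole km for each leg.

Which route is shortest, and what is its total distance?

68 km — Route A is the shortest.

Route A: 5 + 8 + 11 + 7 + 15 + 22 = 68
Route B: 18 + 14 + 23 + 8 + 4 + 11 = 78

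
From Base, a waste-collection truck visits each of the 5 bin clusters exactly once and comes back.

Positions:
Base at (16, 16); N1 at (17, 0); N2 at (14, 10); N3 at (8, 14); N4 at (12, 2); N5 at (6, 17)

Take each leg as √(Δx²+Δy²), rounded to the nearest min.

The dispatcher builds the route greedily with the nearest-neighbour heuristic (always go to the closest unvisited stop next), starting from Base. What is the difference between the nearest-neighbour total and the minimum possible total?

From Base: N2=6, N3=8, N5=10, N4=15, N1=16 → choose N2 (6).
From N2: N3=7, N4=8, N1=10, N5=11 → choose N3 (7).
From N3: N5=4, N4=13, N1=17 → choose N5 (4).
From N5: N4=16, N1=20 → choose N4 (16).
From N4: N1=5 → choose N1 (5).
NN route Base → N2 → N3 → N5 → N4 → N1 → Base costs 54.
Optimal: Base → N2 → N1 → N4 → N3 → N5 → Base costs 48 (by enumerating all 60 distinct tours).
Excess = 54 − 48 = 6.

Excess over optimum: 6 min.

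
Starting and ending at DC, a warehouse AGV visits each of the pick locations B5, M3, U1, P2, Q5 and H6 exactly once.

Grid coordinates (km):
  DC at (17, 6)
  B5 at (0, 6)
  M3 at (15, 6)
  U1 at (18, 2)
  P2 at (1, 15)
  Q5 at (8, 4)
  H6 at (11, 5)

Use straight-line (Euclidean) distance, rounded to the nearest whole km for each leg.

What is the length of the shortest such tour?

With 6 stops there are 6!/2 = 360 distinct round trips (a route and its reverse cost the same).
DC-B5-M3-U1-P2-Q5-H6-DC: 17+15+5+21+13+3+6 = 80
DC-B5-M3-U1-P2-H6-Q5-DC: 17+15+5+21+14+3+9 = 84
DC-B5-M3-U1-Q5-P2-H6-DC: 17+15+5+10+13+14+6 = 80
DC-B5-M3-U1-Q5-H6-P2-DC: 17+15+5+10+3+14+18 = 82
DC-B5-M3-U1-H6-P2-Q5-DC: 17+15+5+8+14+13+9 = 81
DC-B5-M3-U1-H6-Q5-P2-DC: 17+15+5+8+3+13+18 = 79
DC-B5-M3-P2-U1-Q5-H6-DC: 17+15+17+21+10+3+6 = 89
DC-B5-M3-P2-U1-H6-Q5-DC: 17+15+17+21+8+3+9 = 90
… (352 more)
DC-M3-P2-B5-Q5-H6-U1-DC: 2+17+9+8+3+8+4 = 51  ← best
The minimum is 51.
One optimal route: DC → M3 → P2 → B5 → Q5 → H6 → U1 → DC (or its reverse).

Shortest round trip = 51 km.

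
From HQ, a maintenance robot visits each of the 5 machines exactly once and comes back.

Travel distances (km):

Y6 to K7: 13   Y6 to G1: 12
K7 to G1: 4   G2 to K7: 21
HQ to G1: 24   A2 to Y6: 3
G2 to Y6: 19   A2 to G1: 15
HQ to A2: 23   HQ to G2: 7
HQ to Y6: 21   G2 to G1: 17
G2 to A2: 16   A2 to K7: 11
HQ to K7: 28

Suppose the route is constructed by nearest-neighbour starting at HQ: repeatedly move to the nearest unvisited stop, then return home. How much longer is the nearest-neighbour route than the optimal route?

HQ: G2=7, Y6=21, A2=23, G1=24, K7=28 ⇒ G2
G2: A2=16, G1=17, Y6=19, K7=21 ⇒ A2
A2: Y6=3, K7=11, G1=15 ⇒ Y6
Y6: G1=12, K7=13 ⇒ G1
G1: K7=4 ⇒ K7
NN route HQ → G2 → A2 → Y6 → G1 → K7 → HQ costs 70.
Optimal: HQ → G2 → G1 → K7 → A2 → Y6 → HQ costs 63 (by enumerating all 60 distinct tours).
Excess = 70 − 63 = 7.

The nearest-neighbour route is 7 km longer than optimal.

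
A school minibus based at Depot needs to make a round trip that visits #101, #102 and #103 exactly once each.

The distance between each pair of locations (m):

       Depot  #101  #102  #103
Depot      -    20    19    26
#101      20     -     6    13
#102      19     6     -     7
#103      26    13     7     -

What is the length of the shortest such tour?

Depot-#101-#102-#103-Depot: 20+6+7+26 = 59
Depot-#101-#103-#102-Depot: 20+13+7+19 = 59
Depot-#102-#101-#103-Depot: 19+6+13+26 = 64
The minimum is 59.
One optimal route: Depot → #101 → #102 → #103 → Depot (or its reverse).

Minimum total distance: 59 m.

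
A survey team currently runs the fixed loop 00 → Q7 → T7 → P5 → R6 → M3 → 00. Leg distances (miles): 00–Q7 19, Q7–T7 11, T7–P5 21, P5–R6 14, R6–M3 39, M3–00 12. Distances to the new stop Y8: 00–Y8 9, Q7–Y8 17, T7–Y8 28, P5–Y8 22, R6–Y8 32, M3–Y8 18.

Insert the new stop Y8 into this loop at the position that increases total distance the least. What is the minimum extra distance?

Insertion cost between consecutive stops i–j is d(i,Y8) + d(Y8,j) − d(i,j):
  between 00 and Q7: 9 + 17 − 19 = 7
  between Q7 and T7: 17 + 28 − 11 = 34
  between T7 and P5: 28 + 22 − 21 = 29
  between P5 and R6: 22 + 32 − 14 = 40
  between R6 and M3: 32 + 18 − 39 = 11
  between M3 and 00: 18 + 9 − 12 = 15
Cheapest insertion is between 00 and Q7, adding 7.
New total = 116 + 7 = 123.

+7 miles — insert Y8 between 00 and Q7.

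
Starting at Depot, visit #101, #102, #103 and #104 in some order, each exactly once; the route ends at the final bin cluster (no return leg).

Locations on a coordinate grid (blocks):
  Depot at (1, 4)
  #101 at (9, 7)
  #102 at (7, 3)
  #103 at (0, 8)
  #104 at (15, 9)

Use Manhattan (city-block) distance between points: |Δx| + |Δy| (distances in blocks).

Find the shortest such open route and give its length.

Minimum one-way distance = 31 blocks.

There are 4! = 24 possible orderings.
Depot → #101 → #102 → #103 → #104: 11+6+12+16 = 45
Depot → #101 → #102 → #104 → #103: 11+6+14+16 = 47
Depot → #101 → #103 → #102 → #104: 11+10+12+14 = 47
Depot → #101 → #103 → #104 → #102: 11+10+16+14 = 51
Depot → #101 → #104 → #102 → #103: 11+8+14+12 = 45
Depot → #101 → #104 → #103 → #102: 11+8+16+12 = 47
Depot → #102 → #101 → #103 → #104: 7+6+10+16 = 39
Depot → #102 → #101 → #104 → #103: 7+6+8+16 = 37
Depot → #102 → #103 → #101 → #104: 7+12+10+8 = 37
Depot → #102 → #103 → #104 → #101: 7+12+16+8 = 43
Depot → #102 → #104 → #101 → #103: 7+14+8+10 = 39
Depot → #102 → #104 → #103 → #101: 7+14+16+10 = 47
Depot → #103 → #101 → #102 → #104: 5+10+6+14 = 35
Depot → #103 → #101 → #104 → #102: 5+10+8+14 = 37
… (10 more)
Depot → #103 → #102 → #101 → #104: 5+12+6+8 = 31  ← best
The minimum is 31.
One shortest path: Depot → #103 → #102 → #101 → #104.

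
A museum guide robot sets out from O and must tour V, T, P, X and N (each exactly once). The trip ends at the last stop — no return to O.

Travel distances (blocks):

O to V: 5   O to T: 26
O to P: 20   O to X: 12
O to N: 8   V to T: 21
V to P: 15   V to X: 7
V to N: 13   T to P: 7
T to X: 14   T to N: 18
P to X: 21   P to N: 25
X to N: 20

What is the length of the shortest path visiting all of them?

Minimum one-way distance = 49 blocks.

There are 5! = 120 possible orderings.
O→V→T→P→X→N: 5+21+7+21+20 = 74
O→V→T→P→N→X: 5+21+7+25+20 = 78
O→V→T→X→P→N: 5+21+14+21+25 = 86
O→V→T→X→N→P: 5+21+14+20+25 = 85
O→V→T→N→P→X: 5+21+18+25+21 = 90
O→V→T→N→X→P: 5+21+18+20+21 = 85
O→V→P→T→X→N: 5+15+7+14+20 = 61
O→V→P→T→N→X: 5+15+7+18+20 = 65
O→V→P→X→T→N: 5+15+21+14+18 = 73
O→V→P→X→N→T: 5+15+21+20+18 = 79
O→V→P→N→T→X: 5+15+25+18+14 = 77
O→V→P→N→X→T: 5+15+25+20+14 = 79
O→V→X→T→P→N: 5+7+14+7+25 = 58
O→V→X→T→N→P: 5+7+14+18+25 = 69
… (106 more)
O→N→V→X→T→P: 8+13+7+14+7 = 49  ← best
The minimum is 49.
One shortest path: O → N → V → X → T → P.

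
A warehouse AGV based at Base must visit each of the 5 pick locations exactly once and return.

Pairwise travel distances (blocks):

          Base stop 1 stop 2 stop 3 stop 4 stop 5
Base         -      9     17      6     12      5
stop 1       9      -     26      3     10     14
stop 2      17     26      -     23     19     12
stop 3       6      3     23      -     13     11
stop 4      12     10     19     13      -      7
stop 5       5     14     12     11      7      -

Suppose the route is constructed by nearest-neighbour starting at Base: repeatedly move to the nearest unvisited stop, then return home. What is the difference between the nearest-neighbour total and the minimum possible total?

From Base: stop 5=5, stop 3=6, stop 1=9, stop 4=12, stop 2=17 → choose stop 5 (5).
From stop 5: stop 4=7, stop 3=11, stop 2=12, stop 1=14 → choose stop 4 (7).
From stop 4: stop 1=10, stop 3=13, stop 2=19 → choose stop 1 (10).
From stop 1: stop 3=3, stop 2=26 → choose stop 3 (3).
From stop 3: stop 2=23 → choose stop 2 (23).
NN route Base → stop 5 → stop 4 → stop 1 → stop 3 → stop 2 → Base costs 65.
Optimal: Base → stop 2 → stop 5 → stop 4 → stop 1 → stop 3 → Base costs 55 (by enumerating all 60 distinct tours).
Excess = 65 − 55 = 10.

The nearest-neighbour route is 10 blocks longer than optimal.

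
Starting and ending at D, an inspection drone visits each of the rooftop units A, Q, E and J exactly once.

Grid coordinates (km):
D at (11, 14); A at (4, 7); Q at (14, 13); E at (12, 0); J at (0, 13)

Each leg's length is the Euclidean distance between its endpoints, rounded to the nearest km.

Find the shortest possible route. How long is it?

45 km — the shortest possible round trip.

There are 12 distinct closed tours to check (reversals are equivalent).
D-A-Q-E-J-D: 10+12+13+18+11 = 64
D-A-Q-J-E-D: 10+12+14+18+14 = 68
D-A-E-Q-J-D: 10+11+13+14+11 = 59
D-A-E-J-Q-D: 10+11+18+14+3 = 56
D-A-J-Q-E-D: 10+7+14+13+14 = 58
D-A-J-E-Q-D: 10+7+18+13+3 = 51
D-Q-A-E-J-D: 3+12+11+18+11 = 55
D-Q-A-J-E-D: 3+12+7+18+14 = 54
D-Q-E-A-J-D: 3+13+11+7+11 = 45
D-Q-J-A-E-D: 3+14+7+11+14 = 49
D-E-A-Q-J-D: 14+11+12+14+11 = 62
D-E-Q-A-J-D: 14+13+12+7+11 = 57
The minimum is 45.
One optimal route: D → Q → E → A → J → D (or its reverse).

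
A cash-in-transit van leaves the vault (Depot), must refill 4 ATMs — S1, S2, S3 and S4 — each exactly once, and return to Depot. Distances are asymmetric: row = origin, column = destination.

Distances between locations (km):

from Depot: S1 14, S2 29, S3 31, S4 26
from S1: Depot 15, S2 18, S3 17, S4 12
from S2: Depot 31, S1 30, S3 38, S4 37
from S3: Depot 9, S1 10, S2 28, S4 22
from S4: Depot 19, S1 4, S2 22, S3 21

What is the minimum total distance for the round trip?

Depot → S1 → S2 → S3 → S4 → Depot: 14+18+38+22+19 = 111
Depot → S1 → S2 → S4 → S3 → Depot: 14+18+37+21+9 = 99
Depot → S1 → S3 → S2 → S4 → Depot: 14+17+28+37+19 = 115
Depot → S1 → S3 → S4 → S2 → Depot: 14+17+22+22+31 = 106
Depot → S1 → S4 → S2 → S3 → Depot: 14+12+22+38+9 = 95
Depot → S1 → S4 → S3 → S2 → Depot: 14+12+21+28+31 = 106
Depot → S2 → S1 → S3 → S4 → Depot: 29+30+17+22+19 = 117
Depot → S2 → S1 → S4 → S3 → Depot: 29+30+12+21+9 = 101
Depot → S2 → S3 → S1 → S4 → Depot: 29+38+10+12+19 = 108
Depot → S2 → S3 → S4 → S1 → Depot: 29+38+22+4+15 = 108
Depot → S2 → S4 → S1 → S3 → Depot: 29+37+4+17+9 = 96
Depot → S2 → S4 → S3 → S1 → Depot: 29+37+21+10+15 = 112
Depot → S3 → S1 → S2 → S4 → Depot: 31+10+18+37+19 = 115
Depot → S3 → S1 → S4 → S2 → Depot: 31+10+12+22+31 = 106
… (10 more)
The minimum is 95.
One optimal route: Depot → S1 → S4 → S2 → S3 → Depot.

Minimum total distance: 95 km.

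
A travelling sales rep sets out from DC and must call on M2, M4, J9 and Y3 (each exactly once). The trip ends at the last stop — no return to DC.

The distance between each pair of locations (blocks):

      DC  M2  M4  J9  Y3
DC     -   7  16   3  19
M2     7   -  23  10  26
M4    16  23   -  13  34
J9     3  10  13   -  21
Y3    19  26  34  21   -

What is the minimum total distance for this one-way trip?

64 blocks — the minimum one-way total.

There are 4! = 24 possible orderings.
DC - M2 - M4 - J9 - Y3: 7+23+13+21 = 64
DC - M2 - M4 - Y3 - J9: 7+23+34+21 = 85
DC - M2 - J9 - M4 - Y3: 7+10+13+34 = 64
DC - M2 - J9 - Y3 - M4: 7+10+21+34 = 72
DC - M2 - Y3 - M4 - J9: 7+26+34+13 = 80
DC - M2 - Y3 - J9 - M4: 7+26+21+13 = 67
DC - M4 - M2 - J9 - Y3: 16+23+10+21 = 70
DC - M4 - M2 - Y3 - J9: 16+23+26+21 = 86
DC - M4 - J9 - M2 - Y3: 16+13+10+26 = 65
DC - M4 - J9 - Y3 - M2: 16+13+21+26 = 76
DC - M4 - Y3 - M2 - J9: 16+34+26+10 = 86
DC - M4 - Y3 - J9 - M2: 16+34+21+10 = 81
DC - J9 - M2 - M4 - Y3: 3+10+23+34 = 70
DC - J9 - M2 - Y3 - M4: 3+10+26+34 = 73
… (10 more)
The minimum is 64.
One shortest path: DC → M2 → M4 → J9 → Y3.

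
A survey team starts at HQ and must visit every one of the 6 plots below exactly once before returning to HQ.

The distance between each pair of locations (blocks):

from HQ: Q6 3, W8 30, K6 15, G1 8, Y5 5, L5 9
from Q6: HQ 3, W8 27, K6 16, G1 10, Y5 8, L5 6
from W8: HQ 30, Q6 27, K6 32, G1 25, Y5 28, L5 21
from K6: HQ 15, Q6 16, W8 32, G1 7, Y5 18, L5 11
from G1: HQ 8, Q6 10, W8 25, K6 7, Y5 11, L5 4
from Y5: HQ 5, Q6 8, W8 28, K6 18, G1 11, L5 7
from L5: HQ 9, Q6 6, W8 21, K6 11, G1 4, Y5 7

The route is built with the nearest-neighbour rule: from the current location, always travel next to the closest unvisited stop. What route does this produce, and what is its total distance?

From HQ: distances to unvisited — Q6=3, Y5=5, G1=8, L5=9, K6=15, W8=30. Nearest is Q6 (3).
From Q6: distances to unvisited — L5=6, Y5=8, G1=10, K6=16, W8=27. Nearest is L5 (6).
From L5: distances to unvisited — G1=4, Y5=7, K6=11, W8=21. Nearest is G1 (4).
From G1: distances to unvisited — K6=7, Y5=11, W8=25. Nearest is K6 (7).
From K6: distances to unvisited — Y5=18, W8=32. Nearest is Y5 (18).
From Y5: distances to unvisited — W8=28. Nearest is W8 (28).
Return W8→HQ: 30.
Total = 3 + 6 + 4 + 7 + 18 + 28 + 30 = 96.

Nearest-neighbour total = 96 blocks; route HQ → Q6 → L5 → G1 → K6 → Y5 → W8 → HQ.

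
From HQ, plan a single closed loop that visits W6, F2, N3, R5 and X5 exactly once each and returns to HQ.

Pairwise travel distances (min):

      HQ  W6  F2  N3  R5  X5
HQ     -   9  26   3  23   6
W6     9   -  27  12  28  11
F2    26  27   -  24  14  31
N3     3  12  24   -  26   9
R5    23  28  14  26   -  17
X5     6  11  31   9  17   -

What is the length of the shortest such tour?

With 5 stops there are 5!/2 = 60 distinct round trips (a route and its reverse cost the same).
HQ→W6→F2→N3→R5→X5→HQ: 9+27+24+26+17+6 = 109
HQ→W6→F2→N3→X5→R5→HQ: 9+27+24+9+17+23 = 109
HQ→W6→F2→R5→N3→X5→HQ: 9+27+14+26+9+6 = 91
HQ→W6→F2→R5→X5→N3→HQ: 9+27+14+17+9+3 = 79
HQ→W6→F2→X5→N3→R5→HQ: 9+27+31+9+26+23 = 125
HQ→W6→F2→X5→R5→N3→HQ: 9+27+31+17+26+3 = 113
HQ→W6→N3→F2→R5→X5→HQ: 9+12+24+14+17+6 = 82
HQ→W6→N3→F2→X5→R5→HQ: 9+12+24+31+17+23 = 116
HQ→W6→N3→R5→F2→X5→HQ: 9+12+26+14+31+6 = 98
HQ→W6→N3→R5→X5→F2→HQ: 9+12+26+17+31+26 = 121
HQ→W6→N3→X5→F2→R5→HQ: 9+12+9+31+14+23 = 98
HQ→W6→N3→X5→R5→F2→HQ: 9+12+9+17+14+26 = 87
HQ→W6→R5→F2→N3→X5→HQ: 9+28+14+24+9+6 = 90
HQ→W6→R5→F2→X5→N3→HQ: 9+28+14+31+9+3 = 94
… (46 more)
HQ→W6→X5→R5→F2→N3→HQ: 9+11+17+14+24+3 = 78  ← best
The minimum is 78.
One optimal route: HQ → W6 → X5 → R5 → F2 → N3 → HQ (or its reverse).

78 min — the shortest possible round trip.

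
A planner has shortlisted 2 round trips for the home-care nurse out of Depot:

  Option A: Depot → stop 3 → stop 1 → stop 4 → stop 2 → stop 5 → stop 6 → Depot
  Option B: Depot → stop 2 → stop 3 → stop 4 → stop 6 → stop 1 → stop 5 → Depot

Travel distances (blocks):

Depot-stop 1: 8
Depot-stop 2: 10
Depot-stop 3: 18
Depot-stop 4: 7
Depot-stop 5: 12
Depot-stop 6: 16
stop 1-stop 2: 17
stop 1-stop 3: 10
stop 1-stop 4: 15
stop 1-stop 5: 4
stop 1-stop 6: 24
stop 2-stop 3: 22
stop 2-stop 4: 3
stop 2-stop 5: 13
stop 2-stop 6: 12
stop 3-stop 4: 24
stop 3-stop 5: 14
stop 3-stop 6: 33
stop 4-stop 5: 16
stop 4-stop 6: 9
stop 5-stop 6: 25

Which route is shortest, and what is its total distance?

Option A: 18 + 10 + 15 + 3 + 13 + 25 + 16 = 100
Option B: 10 + 22 + 24 + 9 + 24 + 4 + 12 = 105

Shortest is Option A, total 100 blocks.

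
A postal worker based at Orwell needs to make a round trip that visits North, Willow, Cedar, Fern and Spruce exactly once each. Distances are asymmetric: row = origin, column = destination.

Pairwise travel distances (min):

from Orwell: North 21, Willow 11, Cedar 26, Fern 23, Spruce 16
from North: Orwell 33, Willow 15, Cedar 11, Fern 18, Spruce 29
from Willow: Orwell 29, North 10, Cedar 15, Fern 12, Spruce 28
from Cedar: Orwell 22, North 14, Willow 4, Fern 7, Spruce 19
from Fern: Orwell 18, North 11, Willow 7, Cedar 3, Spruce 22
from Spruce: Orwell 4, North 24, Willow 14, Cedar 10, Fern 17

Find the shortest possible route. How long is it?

Minimum total distance: 65 min.

Orwell - North - Willow - Cedar - Fern - Spruce - Orwell: 21+15+15+7+22+4 = 84
Orwell - North - Willow - Cedar - Spruce - Fern - Orwell: 21+15+15+19+17+18 = 105
Orwell - North - Willow - Fern - Cedar - Spruce - Orwell: 21+15+12+3+19+4 = 74
Orwell - North - Willow - Fern - Spruce - Cedar - Orwell: 21+15+12+22+10+22 = 102
Orwell - North - Willow - Spruce - Cedar - Fern - Orwell: 21+15+28+10+7+18 = 99
Orwell - North - Willow - Spruce - Fern - Cedar - Orwell: 21+15+28+17+3+22 = 106
Orwell - North - Cedar - Willow - Fern - Spruce - Orwell: 21+11+4+12+22+4 = 74
Orwell - North - Cedar - Willow - Spruce - Fern - Orwell: 21+11+4+28+17+18 = 99
Orwell - North - Cedar - Fern - Willow - Spruce - Orwell: 21+11+7+7+28+4 = 78
Orwell - North - Cedar - Fern - Spruce - Willow - Orwell: 21+11+7+22+14+29 = 104
Orwell - North - Cedar - Spruce - Willow - Fern - Orwell: 21+11+19+14+12+18 = 95
Orwell - North - Cedar - Spruce - Fern - Willow - Orwell: 21+11+19+17+7+29 = 104
Orwell - North - Fern - Willow - Cedar - Spruce - Orwell: 21+18+7+15+19+4 = 84
Orwell - North - Fern - Willow - Spruce - Cedar - Orwell: 21+18+7+28+10+22 = 106
… (106 more)
Orwell - Willow - North - Cedar - Fern - Spruce - Orwell: 11+10+11+7+22+4 = 65  ← best
The minimum is 65.
One optimal route: Orwell → Willow → North → Cedar → Fern → Spruce → Orwell.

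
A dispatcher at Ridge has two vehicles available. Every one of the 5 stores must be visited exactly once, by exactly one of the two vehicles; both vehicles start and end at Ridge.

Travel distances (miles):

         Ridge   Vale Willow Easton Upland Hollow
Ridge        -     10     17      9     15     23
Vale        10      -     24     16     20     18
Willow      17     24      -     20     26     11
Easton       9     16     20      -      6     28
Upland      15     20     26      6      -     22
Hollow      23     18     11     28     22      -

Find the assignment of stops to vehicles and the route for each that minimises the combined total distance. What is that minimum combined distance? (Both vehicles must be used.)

85 miles — the smallest possible combined total.

There are 2^4 − 1 = 15 ways to divide the 5 stops into two non-empty groups. For each, the best each vehicle can do is its own shortest tour through its group:
  {Vale} + {Willow, Easton, Upland, Hollow}: 20 + 65 = 85
  {Willow} + {Vale, Easton, Upland, Hollow}: 34 + 65 = 99
  {Vale, Willow} + {Easton, Upland, Hollow}: 51 + 60 = 111
  {Easton} + {Vale, Willow, Upland, Hollow}: 18 + 80 = 98
  {Vale, Easton} + {Willow, Upland, Hollow}: 35 + 65 = 100
  {Willow, Easton} + {Vale, Upland, Hollow}: 46 + 65 = 111
  … (15 splits in total)
Best: vehicle 1 Ridge → Vale → Ridge = 20; vehicle 2 Ridge → Willow → Hollow → Upland → Easton → Ridge = 65; combined 85.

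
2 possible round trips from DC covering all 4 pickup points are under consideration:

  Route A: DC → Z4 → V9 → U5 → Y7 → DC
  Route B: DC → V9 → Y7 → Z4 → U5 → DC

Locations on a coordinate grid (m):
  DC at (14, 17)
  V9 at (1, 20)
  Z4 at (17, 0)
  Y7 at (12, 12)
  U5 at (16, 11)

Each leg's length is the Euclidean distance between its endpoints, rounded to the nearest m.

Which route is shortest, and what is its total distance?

Route A: 17 + 26 + 17 + 4 + 5 = 69
Route B: 13 + 14 + 13 + 11 + 6 = 57

Shortest is Route B, total 57 m.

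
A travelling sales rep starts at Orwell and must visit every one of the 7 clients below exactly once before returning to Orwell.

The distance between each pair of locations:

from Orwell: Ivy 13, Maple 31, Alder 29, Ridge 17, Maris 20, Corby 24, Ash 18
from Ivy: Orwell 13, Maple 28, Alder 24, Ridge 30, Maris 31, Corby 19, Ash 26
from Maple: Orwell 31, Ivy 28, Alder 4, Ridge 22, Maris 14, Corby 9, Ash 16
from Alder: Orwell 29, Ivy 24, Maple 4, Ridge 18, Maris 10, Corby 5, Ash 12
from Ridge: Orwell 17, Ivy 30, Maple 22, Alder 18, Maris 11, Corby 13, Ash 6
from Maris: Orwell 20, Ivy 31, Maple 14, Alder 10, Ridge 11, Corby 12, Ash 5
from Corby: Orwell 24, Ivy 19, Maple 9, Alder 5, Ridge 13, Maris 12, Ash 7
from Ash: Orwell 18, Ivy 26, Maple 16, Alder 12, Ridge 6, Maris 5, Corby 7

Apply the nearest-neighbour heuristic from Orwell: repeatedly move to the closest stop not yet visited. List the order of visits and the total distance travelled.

83 along Orwell → Ivy → Corby → Alder → Maple → Maris → Ash → Ridge → Orwell.

Orwell → [Ivy:13 / Ridge:17 / Ash:18 / Maris:20 / Corby:24 / Alder:29 / Maple:31] → Ivy (13)
Ivy → [Corby:19 / Alder:24 / Ash:26 / Maple:28 / Ridge:30 / Maris:31] → Corby (19)
Corby → [Alder:5 / Ash:7 / Maple:9 / Maris:12 / Ridge:13] → Alder (5)
Alder → [Maple:4 / Maris:10 / Ash:12 / Ridge:18] → Maple (4)
Maple → [Maris:14 / Ash:16 / Ridge:22] → Maris (14)
Maris → [Ash:5 / Ridge:11] → Ash (5)
Ash → [Ridge:6] → Ridge (6)
Return Ridge→Orwell: 17.
Total = 13 + 19 + 5 + 4 + 14 + 5 + 6 + 17 = 83.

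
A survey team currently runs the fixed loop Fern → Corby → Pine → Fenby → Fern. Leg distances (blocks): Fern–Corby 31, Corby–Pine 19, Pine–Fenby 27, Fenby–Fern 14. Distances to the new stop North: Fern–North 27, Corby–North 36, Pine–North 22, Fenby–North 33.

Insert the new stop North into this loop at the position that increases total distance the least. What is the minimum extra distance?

+28 blocks — insert North between Pine and Fenby.

Insertion cost between consecutive stops i–j is d(i,North) + d(North,j) − d(i,j):
  between Fern and Corby: 27 + 36 − 31 = 32
  between Corby and Pine: 36 + 22 − 19 = 39
  between Pine and Fenby: 22 + 33 − 27 = 28
  between Fenby and Fern: 33 + 27 − 14 = 46
Cheapest insertion is between Pine and Fenby, adding 28.
New total = 91 + 28 = 119.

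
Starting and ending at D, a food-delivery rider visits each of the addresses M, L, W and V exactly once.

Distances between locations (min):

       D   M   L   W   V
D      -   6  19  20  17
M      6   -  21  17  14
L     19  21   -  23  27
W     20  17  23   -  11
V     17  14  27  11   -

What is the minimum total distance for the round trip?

D-M-L-W-V-D: 6+21+23+11+17 = 78
D-M-L-V-W-D: 6+21+27+11+20 = 85
D-M-W-L-V-D: 6+17+23+27+17 = 90
D-M-W-V-L-D: 6+17+11+27+19 = 80
D-M-V-L-W-D: 6+14+27+23+20 = 90
D-M-V-W-L-D: 6+14+11+23+19 = 73
D-L-M-W-V-D: 19+21+17+11+17 = 85
D-L-M-V-W-D: 19+21+14+11+20 = 85
D-L-W-M-V-D: 19+23+17+14+17 = 90
D-L-V-M-W-D: 19+27+14+17+20 = 97
D-W-M-L-V-D: 20+17+21+27+17 = 102
D-W-L-M-V-D: 20+23+21+14+17 = 95
The minimum is 73.
One optimal route: D → M → V → W → L → D (or its reverse).

Shortest round trip = 73 min.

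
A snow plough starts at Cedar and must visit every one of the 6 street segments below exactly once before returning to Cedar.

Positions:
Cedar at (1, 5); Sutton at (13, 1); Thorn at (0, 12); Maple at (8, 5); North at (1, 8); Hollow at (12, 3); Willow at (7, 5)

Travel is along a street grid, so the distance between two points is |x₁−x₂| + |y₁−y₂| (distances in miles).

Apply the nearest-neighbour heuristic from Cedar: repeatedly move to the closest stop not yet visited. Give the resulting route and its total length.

48 miles along Cedar → North → Thorn → Willow → Maple → Hollow → Sutton → Cedar.

Cedar → [North:3 / Willow:6 / Maple:7 / Thorn:8 / Hollow:13 / Sutton:16] → North (3)
North → [Thorn:5 / Willow:9 / Maple:10 / Hollow:16 / Sutton:19] → Thorn (5)
Thorn → [Willow:14 / Maple:15 / Hollow:21 / Sutton:24] → Willow (14)
Willow → [Maple:1 / Hollow:7 / Sutton:10] → Maple (1)
Maple → [Hollow:6 / Sutton:9] → Hollow (6)
Hollow → [Sutton:3] → Sutton (3)
Return Sutton→Cedar: 16.
Total = 3 + 5 + 14 + 1 + 6 + 3 + 16 = 48.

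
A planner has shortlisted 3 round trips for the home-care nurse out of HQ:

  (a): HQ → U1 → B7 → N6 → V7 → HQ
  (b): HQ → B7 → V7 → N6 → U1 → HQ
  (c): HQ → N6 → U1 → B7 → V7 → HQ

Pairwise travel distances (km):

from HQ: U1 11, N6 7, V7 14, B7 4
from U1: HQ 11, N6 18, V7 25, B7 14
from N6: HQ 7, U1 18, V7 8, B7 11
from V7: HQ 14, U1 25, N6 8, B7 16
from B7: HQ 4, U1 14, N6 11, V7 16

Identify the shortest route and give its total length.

Shortest is (b), total 57 km.

(a): 11 + 14 + 11 + 8 + 14 = 58
(b): 4 + 16 + 8 + 18 + 11 = 57
(c): 7 + 18 + 14 + 16 + 14 = 69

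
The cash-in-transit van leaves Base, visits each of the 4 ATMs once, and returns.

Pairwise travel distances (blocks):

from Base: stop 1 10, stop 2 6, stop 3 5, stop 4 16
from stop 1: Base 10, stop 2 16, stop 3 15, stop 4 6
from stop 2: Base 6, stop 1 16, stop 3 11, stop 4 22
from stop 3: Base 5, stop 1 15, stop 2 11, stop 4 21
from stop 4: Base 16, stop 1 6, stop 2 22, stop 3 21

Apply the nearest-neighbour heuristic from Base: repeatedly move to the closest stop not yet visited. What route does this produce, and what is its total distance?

From Base: distances to unvisited — stop 3=5, stop 2=6, stop 1=10, stop 4=16. Nearest is stop 3 (5).
From stop 3: distances to unvisited — stop 2=11, stop 1=15, stop 4=21. Nearest is stop 2 (11).
From stop 2: distances to unvisited — stop 1=16, stop 4=22. Nearest is stop 1 (16).
From stop 1: distances to unvisited — stop 4=6. Nearest is stop 4 (6).
Return stop 4→Base: 16.
Total = 5 + 11 + 16 + 6 + 16 = 54.

Total distance 54 blocks via the nearest-neighbour route Base → stop 3 → stop 2 → stop 1 → stop 4 → Base.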